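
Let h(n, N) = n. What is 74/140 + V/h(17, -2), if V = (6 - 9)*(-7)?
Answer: 2099/1190 ≈ 1.7639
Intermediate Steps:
V = 21 (V = -3*(-7) = 21)
74/140 + V/h(17, -2) = 74/140 + 21/17 = 74*(1/140) + 21*(1/17) = 37/70 + 21/17 = 2099/1190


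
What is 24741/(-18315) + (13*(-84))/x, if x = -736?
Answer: 49739/374440 ≈ 0.13284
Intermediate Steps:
24741/(-18315) + (13*(-84))/x = 24741/(-18315) + (13*(-84))/(-736) = 24741*(-1/18315) - 1092*(-1/736) = -2749/2035 + 273/184 = 49739/374440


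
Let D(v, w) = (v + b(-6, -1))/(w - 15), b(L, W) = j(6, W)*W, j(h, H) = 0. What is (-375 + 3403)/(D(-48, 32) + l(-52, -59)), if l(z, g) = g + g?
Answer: -25738/1027 ≈ -25.061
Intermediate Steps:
l(z, g) = 2*g
b(L, W) = 0 (b(L, W) = 0*W = 0)
D(v, w) = v/(-15 + w) (D(v, w) = (v + 0)/(w - 15) = v/(-15 + w))
(-375 + 3403)/(D(-48, 32) + l(-52, -59)) = (-375 + 3403)/(-48/(-15 + 32) + 2*(-59)) = 3028/(-48/17 - 118) = 3028/(-2054/17) = 3028*(-17/2054) = -25738/1027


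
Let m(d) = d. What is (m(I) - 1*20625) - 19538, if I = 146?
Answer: -40017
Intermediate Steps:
(m(I) - 1*20625) - 19538 = (146 - 1*20625) - 19538 = (146 - 20625) - 19538 = -20479 - 19538 = -40017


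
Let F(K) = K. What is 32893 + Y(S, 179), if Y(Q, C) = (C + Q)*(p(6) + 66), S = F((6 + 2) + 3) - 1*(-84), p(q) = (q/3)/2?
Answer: 51251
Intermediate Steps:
p(q) = q/6 (p(q) = (q*(1/3))*(1/2) = (q/3)*(1/2) = q/6)
S = 95 (S = ((6 + 2) + 3) - 1*(-84) = (8 + 3) + 84 = 11 + 84 = 95)
Y(Q, C) = 67*C + 67*Q (Y(Q, C) = (C + Q)*((1/6)*6 + 66) = (C + Q)*(1 + 66) = (C + Q)*67 = 67*C + 67*Q)
32893 + Y(S, 179) = 32893 + (67*179 + 67*95) = 32893 + (11993 + 6365) = 32893 + 18358 = 51251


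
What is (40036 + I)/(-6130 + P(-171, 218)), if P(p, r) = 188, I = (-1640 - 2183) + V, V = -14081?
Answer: -11066/2971 ≈ -3.7247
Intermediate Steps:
I = -17904 (I = (-1640 - 2183) - 14081 = -3823 - 14081 = -17904)
(40036 + I)/(-6130 + P(-171, 218)) = (40036 - 17904)/(-6130 + 188) = 22132/(-5942) = 22132*(-1/5942) = -11066/2971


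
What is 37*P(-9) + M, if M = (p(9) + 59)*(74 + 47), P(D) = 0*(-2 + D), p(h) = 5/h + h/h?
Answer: 65945/9 ≈ 7327.2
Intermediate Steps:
p(h) = 1 + 5/h (p(h) = 5/h + 1 = 1 + 5/h)
P(D) = 0
M = 65945/9 (M = ((5 + 9)/9 + 59)*(74 + 47) = ((1/9)*14 + 59)*121 = (14/9 + 59)*121 = (545/9)*121 = 65945/9 ≈ 7327.2)
37*P(-9) + M = 37*0 + 65945/9 = 0 + 65945/9 = 65945/9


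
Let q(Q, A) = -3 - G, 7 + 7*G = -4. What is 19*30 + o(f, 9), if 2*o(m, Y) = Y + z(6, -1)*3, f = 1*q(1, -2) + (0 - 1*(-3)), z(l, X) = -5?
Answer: 567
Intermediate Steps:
G = -11/7 (G = -1 + (⅐)*(-4) = -1 - 4/7 = -11/7 ≈ -1.5714)
q(Q, A) = -10/7 (q(Q, A) = -3 - 1*(-11/7) = -3 + 11/7 = -10/7)
f = 11/7 (f = 1*(-10/7) + (0 - 1*(-3)) = -10/7 + (0 + 3) = -10/7 + 3 = 11/7 ≈ 1.5714)
o(m, Y) = -15/2 + Y/2 (o(m, Y) = (Y - 5*3)/2 = (Y - 15)/2 = (-15 + Y)/2 = -15/2 + Y/2)
19*30 + o(f, 9) = 19*30 + (-15/2 + (½)*9) = 570 + (-15/2 + 9/2) = 570 - 3 = 567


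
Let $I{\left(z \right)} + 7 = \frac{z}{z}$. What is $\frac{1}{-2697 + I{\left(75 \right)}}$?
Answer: $- \frac{1}{2703} \approx -0.00036996$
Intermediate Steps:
$I{\left(z \right)} = -6$ ($I{\left(z \right)} = -7 + \frac{z}{z} = -7 + 1 = -6$)
$\frac{1}{-2697 + I{\left(75 \right)}} = \frac{1}{-2697 - 6} = \frac{1}{-2703} = - \frac{1}{2703}$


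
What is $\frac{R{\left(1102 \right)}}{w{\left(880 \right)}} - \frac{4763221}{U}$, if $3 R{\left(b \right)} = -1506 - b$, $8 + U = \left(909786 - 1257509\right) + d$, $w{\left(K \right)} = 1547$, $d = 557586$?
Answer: $- \frac{22653410501}{973937055} \approx -23.26$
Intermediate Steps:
$U = 209855$ ($U = -8 + \left(\left(909786 - 1257509\right) + 557586\right) = -8 + \left(-347723 + 557586\right) = -8 + 209863 = 209855$)
$R{\left(b \right)} = -502 - \frac{b}{3}$ ($R{\left(b \right)} = \frac{-1506 - b}{3} = -502 - \frac{b}{3}$)
$\frac{R{\left(1102 \right)}}{w{\left(880 \right)}} - \frac{4763221}{U} = \frac{-502 - \frac{1102}{3}}{1547} - \frac{4763221}{209855} = \left(-502 - \frac{1102}{3}\right) \frac{1}{1547} - \frac{4763221}{209855} = \left(- \frac{2608}{3}\right) \frac{1}{1547} - \frac{4763221}{209855} = - \frac{2608}{4641} - \frac{4763221}{209855} = - \frac{22653410501}{973937055}$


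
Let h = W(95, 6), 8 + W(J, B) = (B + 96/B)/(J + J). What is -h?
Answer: 749/95 ≈ 7.8842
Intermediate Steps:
W(J, B) = -8 + (B + 96/B)/(2*J) (W(J, B) = -8 + (B + 96/B)/(J + J) = -8 + (B + 96/B)/((2*J)) = -8 + (B + 96/B)*(1/(2*J)) = -8 + (B + 96/B)/(2*J))
h = -749/95 (h = -8 + (½)*6/95 + 48/(6*95) = -8 + (½)*6*(1/95) + 48*(⅙)*(1/95) = -8 + 3/95 + 8/95 = -749/95 ≈ -7.8842)
-h = -1*(-749/95) = 749/95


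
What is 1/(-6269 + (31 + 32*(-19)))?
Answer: -1/6846 ≈ -0.00014607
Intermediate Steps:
1/(-6269 + (31 + 32*(-19))) = 1/(-6269 + (31 - 608)) = 1/(-6269 - 577) = 1/(-6846) = -1/6846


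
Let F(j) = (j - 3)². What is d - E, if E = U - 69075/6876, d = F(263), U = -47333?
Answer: 87816487/764 ≈ 1.1494e+5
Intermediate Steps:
F(j) = (-3 + j)²
d = 67600 (d = (-3 + 263)² = 260² = 67600)
E = -36170087/764 (E = -47333 - 69075/6876 = -47333 - 1*7675/764 = -47333 - 7675/764 = -36170087/764 ≈ -47343.)
d - E = 67600 - 1*(-36170087/764) = 67600 + 36170087/764 = 87816487/764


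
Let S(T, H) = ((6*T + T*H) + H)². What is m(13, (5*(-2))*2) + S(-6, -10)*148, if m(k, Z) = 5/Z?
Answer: 116031/4 ≈ 29008.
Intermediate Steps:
S(T, H) = (H + 6*T + H*T)² (S(T, H) = ((6*T + H*T) + H)² = (H + 6*T + H*T)²)
m(13, (5*(-2))*2) + S(-6, -10)*148 = 5/(((5*(-2))*2)) + (-10 + 6*(-6) - 10*(-6))²*148 = 5/((-10*2)) + (-10 - 36 + 60)²*148 = 5/(-20) + 14²*148 = 5*(-1/20) + 196*148 = -¼ + 29008 = 116031/4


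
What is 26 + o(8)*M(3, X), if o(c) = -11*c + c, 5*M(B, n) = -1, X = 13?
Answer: 42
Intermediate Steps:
M(B, n) = -⅕ (M(B, n) = (⅕)*(-1) = -⅕)
o(c) = -10*c
26 + o(8)*M(3, X) = 26 - 10*8*(-⅕) = 26 - 80*(-⅕) = 26 + 16 = 42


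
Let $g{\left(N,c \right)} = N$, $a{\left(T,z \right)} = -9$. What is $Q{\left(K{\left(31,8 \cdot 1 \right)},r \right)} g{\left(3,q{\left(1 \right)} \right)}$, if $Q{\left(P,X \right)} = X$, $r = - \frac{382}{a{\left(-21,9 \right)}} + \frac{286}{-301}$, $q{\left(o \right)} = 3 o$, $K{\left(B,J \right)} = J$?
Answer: $\frac{112408}{903} \approx 124.48$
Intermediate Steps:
$r = \frac{112408}{2709}$ ($r = - \frac{382}{-9} + \frac{286}{-301} = \left(-382\right) \left(- \frac{1}{9}\right) + 286 \left(- \frac{1}{301}\right) = \frac{382}{9} - \frac{286}{301} = \frac{112408}{2709} \approx 41.494$)
$Q{\left(K{\left(31,8 \cdot 1 \right)},r \right)} g{\left(3,q{\left(1 \right)} \right)} = \frac{112408}{2709} \cdot 3 = \frac{112408}{903}$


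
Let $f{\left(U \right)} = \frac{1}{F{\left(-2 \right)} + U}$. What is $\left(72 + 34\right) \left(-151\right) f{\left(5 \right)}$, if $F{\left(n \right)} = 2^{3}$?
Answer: $- \frac{16006}{13} \approx -1231.2$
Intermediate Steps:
$F{\left(n \right)} = 8$
$f{\left(U \right)} = \frac{1}{8 + U}$
$\left(72 + 34\right) \left(-151\right) f{\left(5 \right)} = \frac{\left(72 + 34\right) \left(-151\right)}{8 + 5} = \frac{106 \left(-151\right)}{13} = \left(-16006\right) \frac{1}{13} = - \frac{16006}{13}$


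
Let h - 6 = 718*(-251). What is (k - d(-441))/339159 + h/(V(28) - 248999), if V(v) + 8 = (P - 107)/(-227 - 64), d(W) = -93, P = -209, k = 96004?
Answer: 24749329722965/24575705673639 ≈ 1.0071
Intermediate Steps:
V(v) = -2012/291 (V(v) = -8 + (-209 - 107)/(-227 - 64) = -8 - 316/(-291) = -8 - 316*(-1/291) = -8 + 316/291 = -2012/291)
h = -180212 (h = 6 + 718*(-251) = 6 - 180218 = -180212)
(k - d(-441))/339159 + h/(V(28) - 248999) = (96004 - 1*(-93))/339159 - 180212/(-2012/291 - 248999) = (96004 + 93)*(1/339159) - 180212/(-72460721/291) = 96097*(1/339159) - 180212*(-291/72460721) = 96097/339159 + 52441692/72460721 = 24749329722965/24575705673639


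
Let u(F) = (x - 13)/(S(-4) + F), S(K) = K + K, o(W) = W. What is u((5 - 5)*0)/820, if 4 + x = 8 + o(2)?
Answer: 7/6560 ≈ 0.0010671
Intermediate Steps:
x = 6 (x = -4 + (8 + 2) = -4 + 10 = 6)
S(K) = 2*K
u(F) = -7/(-8 + F) (u(F) = (6 - 13)/(2*(-4) + F) = -7/(-8 + F))
u((5 - 5)*0)/820 = -7/(-8 + (5 - 5)*0)/820 = -7/(-8 + 0*0)*(1/820) = -7/(-8 + 0)*(1/820) = -7/(-8)*(1/820) = -7*(-1/8)*(1/820) = (7/8)*(1/820) = 7/6560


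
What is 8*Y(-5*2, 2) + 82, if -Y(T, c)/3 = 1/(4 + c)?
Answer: 78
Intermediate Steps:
Y(T, c) = -3/(4 + c)
8*Y(-5*2, 2) + 82 = 8*(-3/(4 + 2)) + 82 = 8*(-3/6) + 82 = 8*(-3*⅙) + 82 = 8*(-½) + 82 = -4 + 82 = 78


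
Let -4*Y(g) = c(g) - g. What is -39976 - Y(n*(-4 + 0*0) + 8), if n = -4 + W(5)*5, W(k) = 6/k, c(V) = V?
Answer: -39976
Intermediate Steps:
n = 2 (n = -4 + (6/5)*5 = -4 + 6 = 2)
Y(g) = 0 (Y(g) = -(g - g)/4 = -¼*0 = 0)
-39976 - Y(n*(-4 + 0*0) + 8) = -39976 - 1*0 = -39976 + 0 = -39976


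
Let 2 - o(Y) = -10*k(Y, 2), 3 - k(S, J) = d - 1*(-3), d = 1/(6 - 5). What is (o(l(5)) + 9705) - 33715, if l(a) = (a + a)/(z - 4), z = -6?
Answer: -24018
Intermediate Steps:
l(a) = -a/5 (l(a) = (a + a)/(-6 - 4) = (2*a)/(-10) = (2*a)*(-⅒) = -a/5)
d = 1 (d = 1/1 = 1)
k(S, J) = -1 (k(S, J) = 3 - (1 - 1*(-3)) = 3 - (1 + 3) = 3 - 1*4 = 3 - 4 = -1)
o(Y) = -8 (o(Y) = 2 - (-10)*(-1) = 2 - 1*10 = 2 - 10 = -8)
(o(l(5)) + 9705) - 33715 = (-8 + 9705) - 33715 = 9697 - 33715 = -24018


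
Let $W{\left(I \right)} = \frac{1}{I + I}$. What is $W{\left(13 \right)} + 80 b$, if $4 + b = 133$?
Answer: $\frac{268321}{26} \approx 10320.0$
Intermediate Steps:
$b = 129$ ($b = -4 + 133 = 129$)
$W{\left(I \right)} = \frac{1}{2 I}$
$W{\left(13 \right)} + 80 b = \frac{1}{2 \cdot 13} + 80 \cdot 129 = \frac{1}{2} \cdot \frac{1}{13} + 10320 = \frac{1}{26} + 10320 = \frac{268321}{26}$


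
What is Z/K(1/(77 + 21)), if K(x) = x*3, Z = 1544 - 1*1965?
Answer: -41258/3 ≈ -13753.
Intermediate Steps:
Z = -421 (Z = 1544 - 1965 = -421)
K(x) = 3*x
Z/K(1/(77 + 21)) = -421/(3/(77 + 21)) = -421/(3/98) = -421/(3*(1/98)) = -421/3/98 = -421*98/3 = -41258/3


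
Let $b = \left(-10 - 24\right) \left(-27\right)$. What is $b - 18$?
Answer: $900$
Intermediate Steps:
$b = 918$ ($b = \left(-34\right) \left(-27\right) = 918$)
$b - 18 = 918 - 18 = 900$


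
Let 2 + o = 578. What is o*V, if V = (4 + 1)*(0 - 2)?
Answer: -5760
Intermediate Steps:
o = 576 (o = -2 + 578 = 576)
V = -10 (V = 5*(-2) = -10)
o*V = 576*(-10) = -5760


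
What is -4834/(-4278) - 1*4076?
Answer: -8716147/2139 ≈ -4074.9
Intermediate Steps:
-4834/(-4278) - 1*4076 = -4834*(-1/4278) - 4076 = 2417/2139 - 4076 = -8716147/2139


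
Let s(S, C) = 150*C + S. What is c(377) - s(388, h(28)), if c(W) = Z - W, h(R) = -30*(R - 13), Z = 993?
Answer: 67728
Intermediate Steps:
h(R) = 390 - 30*R (h(R) = -30*(-13 + R) = 390 - 30*R)
c(W) = 993 - W
s(S, C) = S + 150*C
c(377) - s(388, h(28)) = (993 - 1*377) - (388 + 150*(390 - 30*28)) = (993 - 377) - (388 + 150*(390 - 840)) = 616 - (388 + 150*(-450)) = 616 - (388 - 67500) = 616 - 1*(-67112) = 616 + 67112 = 67728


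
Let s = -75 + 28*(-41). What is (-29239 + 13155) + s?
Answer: -17307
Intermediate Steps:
s = -1223 (s = -75 - 1148 = -1223)
(-29239 + 13155) + s = (-29239 + 13155) - 1223 = -16084 - 1223 = -17307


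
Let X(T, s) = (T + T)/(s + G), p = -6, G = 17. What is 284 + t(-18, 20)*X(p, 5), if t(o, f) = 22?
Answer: 272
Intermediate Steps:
X(T, s) = 2*T/(17 + s) (X(T, s) = (T + T)/(s + 17) = (2*T)/(17 + s) = 2*T/(17 + s))
284 + t(-18, 20)*X(p, 5) = 284 + 22*(2*(-6)/(17 + 5)) = 284 + 22*(2*(-6)/22) = 284 + 22*(2*(-6)*(1/22)) = 284 + 22*(-6/11) = 284 - 12 = 272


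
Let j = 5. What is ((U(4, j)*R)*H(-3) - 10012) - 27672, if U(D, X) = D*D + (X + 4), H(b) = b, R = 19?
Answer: -39109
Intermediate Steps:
U(D, X) = 4 + X + D² (U(D, X) = D² + (4 + X) = 4 + X + D²)
((U(4, j)*R)*H(-3) - 10012) - 27672 = (((4 + 5 + 4²)*19)*(-3) - 10012) - 27672 = (((4 + 5 + 16)*19)*(-3) - 10012) - 27672 = ((25*19)*(-3) - 10012) - 27672 = (475*(-3) - 10012) - 27672 = (-1425 - 10012) - 27672 = -11437 - 27672 = -39109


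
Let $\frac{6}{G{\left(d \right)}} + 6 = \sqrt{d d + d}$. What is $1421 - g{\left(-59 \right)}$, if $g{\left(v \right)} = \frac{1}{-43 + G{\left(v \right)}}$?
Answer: $\frac{4446084792}{3128791} + \frac{3 \sqrt{3422}}{3128791} \approx 1421.0$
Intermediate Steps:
$G{\left(d \right)} = \frac{6}{-6 + \sqrt{d + d^{2}}}$ ($G{\left(d \right)} = \frac{6}{-6 + \sqrt{d d + d}} = \frac{6}{-6 + \sqrt{d^{2} + d}} = \frac{6}{-6 + \sqrt{d + d^{2}}}$)
$g{\left(v \right)} = \frac{1}{-43 + \frac{6}{-6 + \sqrt{v \left(1 + v\right)}}}$
$1421 - g{\left(-59 \right)} = 1421 - \frac{6 - \sqrt{- 59 \left(1 - 59\right)}}{-264 + 43 \sqrt{- 59 \left(1 - 59\right)}} = 1421 - \frac{6 - \sqrt{\left(-59\right) \left(-58\right)}}{-264 + 43 \sqrt{\left(-59\right) \left(-58\right)}} = 1421 - \frac{6 - \sqrt{3422}}{-264 + 43 \sqrt{3422}}$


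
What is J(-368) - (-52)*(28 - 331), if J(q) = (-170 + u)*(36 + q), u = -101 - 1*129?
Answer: 117044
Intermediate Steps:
u = -230 (u = -101 - 129 = -230)
J(q) = -14400 - 400*q (J(q) = (-170 - 230)*(36 + q) = -400*(36 + q) = -14400 - 400*q)
J(-368) - (-52)*(28 - 331) = (-14400 - 400*(-368)) - (-52)*(28 - 331) = (-14400 + 147200) - (-52)*(-303) = 132800 - 1*15756 = 132800 - 15756 = 117044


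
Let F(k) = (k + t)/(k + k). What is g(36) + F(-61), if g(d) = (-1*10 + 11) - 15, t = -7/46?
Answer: -75755/5612 ≈ -13.499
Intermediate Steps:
t = -7/46 (t = -7*1/46 = -7/46 ≈ -0.15217)
g(d) = -14 (g(d) = (-10 + 11) - 15 = 1 - 15 = -14)
F(k) = (-7/46 + k)/(2*k) (F(k) = (k - 7/46)/(k + k) = (-7/46 + k)/((2*k)) = (-7/46 + k)*(1/(2*k)) = (-7/46 + k)/(2*k))
g(36) + F(-61) = -14 + (1/92)*(-7 + 46*(-61))/(-61) = -14 + (1/92)*(-1/61)*(-7 - 2806) = -14 + (1/92)*(-1/61)*(-2813) = -14 + 2813/5612 = -75755/5612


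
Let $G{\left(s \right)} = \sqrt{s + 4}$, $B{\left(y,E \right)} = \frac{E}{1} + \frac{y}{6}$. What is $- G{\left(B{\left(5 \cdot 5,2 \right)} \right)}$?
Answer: $- \frac{\sqrt{366}}{6} \approx -3.1885$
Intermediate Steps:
$B{\left(y,E \right)} = E + \frac{y}{6}$ ($B{\left(y,E \right)} = E 1 + y \frac{1}{6} = E + \frac{y}{6}$)
$G{\left(s \right)} = \sqrt{4 + s}$
$- G{\left(B{\left(5 \cdot 5,2 \right)} \right)} = - \sqrt{4 + \left(2 + \frac{5 \cdot 5}{6}\right)} = - \sqrt{4 + \left(2 + \frac{1}{6} \cdot 25\right)} = - \sqrt{4 + \left(2 + \frac{25}{6}\right)} = - \sqrt{4 + \frac{37}{6}} = - \sqrt{\frac{61}{6}} = - \frac{\sqrt{366}}{6}$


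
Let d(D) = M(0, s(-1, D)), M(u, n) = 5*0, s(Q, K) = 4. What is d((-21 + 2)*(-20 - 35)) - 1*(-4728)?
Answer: 4728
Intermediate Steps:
M(u, n) = 0
d(D) = 0
d((-21 + 2)*(-20 - 35)) - 1*(-4728) = 0 - 1*(-4728) = 0 + 4728 = 4728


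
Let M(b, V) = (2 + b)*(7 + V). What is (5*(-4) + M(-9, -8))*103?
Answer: -1339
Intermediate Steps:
(5*(-4) + M(-9, -8))*103 = (5*(-4) + (14 + 2*(-8) + 7*(-9) - 8*(-9)))*103 = (-20 + (14 - 16 - 63 + 72))*103 = (-20 + 7)*103 = -13*103 = -1339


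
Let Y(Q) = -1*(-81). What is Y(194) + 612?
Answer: 693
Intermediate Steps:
Y(Q) = 81
Y(194) + 612 = 81 + 612 = 693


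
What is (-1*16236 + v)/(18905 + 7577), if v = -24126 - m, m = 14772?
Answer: -27567/13241 ≈ -2.0819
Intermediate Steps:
v = -38898 (v = -24126 - 1*14772 = -24126 - 14772 = -38898)
(-1*16236 + v)/(18905 + 7577) = (-1*16236 - 38898)/(18905 + 7577) = (-16236 - 38898)/26482 = -55134*1/26482 = -27567/13241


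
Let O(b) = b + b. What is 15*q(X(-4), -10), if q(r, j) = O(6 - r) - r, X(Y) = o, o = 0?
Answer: 180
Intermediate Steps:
X(Y) = 0
O(b) = 2*b
q(r, j) = 12 - 3*r (q(r, j) = 2*(6 - r) - r = (12 - 2*r) - r = 12 - 3*r)
15*q(X(-4), -10) = 15*(12 - 3*0) = 15*(12 + 0) = 15*12 = 180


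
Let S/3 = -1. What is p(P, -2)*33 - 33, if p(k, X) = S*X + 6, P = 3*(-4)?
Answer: 363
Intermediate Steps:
P = -12
S = -3 (S = 3*(-1) = -3)
p(k, X) = 6 - 3*X (p(k, X) = -3*X + 6 = 6 - 3*X)
p(P, -2)*33 - 33 = (6 - 3*(-2))*33 - 33 = (6 + 6)*33 - 33 = 12*33 - 33 = 396 - 33 = 363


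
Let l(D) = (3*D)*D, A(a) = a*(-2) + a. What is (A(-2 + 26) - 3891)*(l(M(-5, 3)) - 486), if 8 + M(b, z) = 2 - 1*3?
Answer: 951345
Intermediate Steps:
A(a) = -a (A(a) = -2*a + a = -a)
M(b, z) = -9 (M(b, z) = -8 + (2 - 1*3) = -8 + (2 - 3) = -8 - 1 = -9)
l(D) = 3*D²
(A(-2 + 26) - 3891)*(l(M(-5, 3)) - 486) = (-(-2 + 26) - 3891)*(3*(-9)² - 486) = (-1*24 - 3891)*(3*81 - 486) = (-24 - 3891)*(243 - 486) = -3915*(-243) = 951345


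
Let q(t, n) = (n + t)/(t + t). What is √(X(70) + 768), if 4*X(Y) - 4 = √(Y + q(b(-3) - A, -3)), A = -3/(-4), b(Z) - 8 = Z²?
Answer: √(51984400 + 1170*√14690)/260 ≈ 27.769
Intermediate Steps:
b(Z) = 8 + Z²
A = ¾ (A = -3*(-¼) = ¾ ≈ 0.75000)
q(t, n) = (n + t)/(2*t) (q(t, n) = (n + t)/((2*t)) = (n + t)*(1/(2*t)) = (n + t)/(2*t))
X(Y) = 1 + √(53/130 + Y)/4 (X(Y) = 1 + √(Y + (-3 + ((8 + (-3)²) - 1*¾))/(2*((8 + (-3)²) - 1*¾)))/4 = 1 + √(Y + (-3 + ((8 + 9) - ¾))/(2*((8 + 9) - ¾)))/4 = 1 + √(Y + (-3 + (17 - ¾))/(2*(17 - ¾)))/4 = 1 + √(Y + (-3 + 65/4)/(2*(65/4)))/4 = 1 + √(Y + (½)*(4/65)*(53/4))/4 = 1 + √(Y + 53/130)/4 = 1 + √(53/130 + Y)/4)
√(X(70) + 768) = √((1 + √(6890 + 16900*70)/520) + 768) = √((1 + √(6890 + 1183000)/520) + 768) = √((1 + √1189890/520) + 768) = √((1 + (9*√14690)/520) + 768) = √((1 + 9*√14690/520) + 768) = √(769 + 9*√14690/520)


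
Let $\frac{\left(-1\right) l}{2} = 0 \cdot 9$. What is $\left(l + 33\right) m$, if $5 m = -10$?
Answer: $-66$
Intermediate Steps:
$l = 0$ ($l = - 2 \cdot 0 \cdot 9 = \left(-2\right) 0 = 0$)
$m = -2$ ($m = \frac{1}{5} \left(-10\right) = -2$)
$\left(l + 33\right) m = \left(0 + 33\right) \left(-2\right) = 33 \left(-2\right) = -66$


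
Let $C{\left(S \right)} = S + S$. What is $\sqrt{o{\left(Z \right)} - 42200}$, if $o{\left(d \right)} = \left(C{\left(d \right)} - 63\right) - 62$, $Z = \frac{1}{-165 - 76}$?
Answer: $\frac{i \sqrt{2458278807}}{241} \approx 205.73 i$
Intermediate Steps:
$C{\left(S \right)} = 2 S$
$Z = - \frac{1}{241}$ ($Z = \frac{1}{-241} = - \frac{1}{241} \approx -0.0041494$)
$o{\left(d \right)} = -125 + 2 d$ ($o{\left(d \right)} = \left(2 d - 63\right) - 62 = \left(-63 + 2 d\right) - 62 = -125 + 2 d$)
$\sqrt{o{\left(Z \right)} - 42200} = \sqrt{\left(-125 + 2 \left(- \frac{1}{241}\right)\right) - 42200} = \sqrt{\left(-125 - \frac{2}{241}\right) - 42200} = \sqrt{- \frac{30127}{241} - 42200} = \sqrt{- \frac{10200327}{241}} = \frac{i \sqrt{2458278807}}{241}$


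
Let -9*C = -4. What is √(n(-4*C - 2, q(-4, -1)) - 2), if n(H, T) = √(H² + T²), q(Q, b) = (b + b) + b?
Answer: √(-18 + √1885)/3 ≈ 1.6805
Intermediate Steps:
C = 4/9 (C = -⅑*(-4) = 4/9 ≈ 0.44444)
q(Q, b) = 3*b (q(Q, b) = 2*b + b = 3*b)
√(n(-4*C - 2, q(-4, -1)) - 2) = √(√((-4*4/9 - 2)² + (3*(-1))²) - 2) = √(√((-16/9 - 2)² + (-3)²) - 2) = √(√((-34/9)² + 9) - 2) = √(√(1156/81 + 9) - 2) = √(√(1885/81) - 2) = √(√1885/9 - 2) = √(-2 + √1885/9)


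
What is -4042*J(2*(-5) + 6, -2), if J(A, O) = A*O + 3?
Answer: -44462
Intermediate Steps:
J(A, O) = 3 + A*O
-4042*J(2*(-5) + 6, -2) = -4042*(3 + (2*(-5) + 6)*(-2)) = -4042*(3 + (-10 + 6)*(-2)) = -4042*(3 - 4*(-2)) = -4042*(3 + 8) = -4042*11 = -44462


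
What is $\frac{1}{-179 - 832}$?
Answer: $- \frac{1}{1011} \approx -0.00098912$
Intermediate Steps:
$\frac{1}{-179 - 832} = \frac{1}{-1011} = - \frac{1}{1011}$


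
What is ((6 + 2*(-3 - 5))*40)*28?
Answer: -11200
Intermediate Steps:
((6 + 2*(-3 - 5))*40)*28 = ((6 + 2*(-8))*40)*28 = ((6 - 16)*40)*28 = -10*40*28 = -400*28 = -11200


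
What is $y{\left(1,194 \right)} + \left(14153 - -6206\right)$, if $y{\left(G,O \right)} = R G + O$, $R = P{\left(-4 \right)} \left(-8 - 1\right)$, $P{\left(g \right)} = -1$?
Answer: $20562$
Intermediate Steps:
$R = 9$ ($R = - (-8 - 1) = \left(-1\right) \left(-9\right) = 9$)
$y{\left(G,O \right)} = O + 9 G$ ($y{\left(G,O \right)} = 9 G + O = O + 9 G$)
$y{\left(1,194 \right)} + \left(14153 - -6206\right) = \left(194 + 9 \cdot 1\right) + \left(14153 - -6206\right) = \left(194 + 9\right) + \left(14153 + 6206\right) = 203 + 20359 = 20562$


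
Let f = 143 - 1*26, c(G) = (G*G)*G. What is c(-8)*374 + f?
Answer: -191371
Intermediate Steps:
c(G) = G³ (c(G) = G²*G = G³)
f = 117 (f = 143 - 26 = 117)
c(-8)*374 + f = (-8)³*374 + 117 = -512*374 + 117 = -191488 + 117 = -191371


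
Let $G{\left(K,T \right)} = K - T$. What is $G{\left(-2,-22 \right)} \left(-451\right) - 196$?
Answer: $-9216$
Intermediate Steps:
$G{\left(-2,-22 \right)} \left(-451\right) - 196 = \left(-2 - -22\right) \left(-451\right) - 196 = \left(-2 + 22\right) \left(-451\right) - 196 = 20 \left(-451\right) - 196 = -9020 - 196 = -9216$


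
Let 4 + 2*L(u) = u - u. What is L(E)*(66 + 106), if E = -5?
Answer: -344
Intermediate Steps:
L(u) = -2 (L(u) = -2 + (u - u)/2 = -2 + (½)*0 = -2 + 0 = -2)
L(E)*(66 + 106) = -2*(66 + 106) = -2*172 = -344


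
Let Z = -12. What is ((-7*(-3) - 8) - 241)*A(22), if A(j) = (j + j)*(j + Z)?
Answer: -100320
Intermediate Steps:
A(j) = 2*j*(-12 + j) (A(j) = (j + j)*(j - 12) = (2*j)*(-12 + j) = 2*j*(-12 + j))
((-7*(-3) - 8) - 241)*A(22) = ((-7*(-3) - 8) - 241)*(2*22*(-12 + 22)) = ((21 - 8) - 241)*(2*22*10) = (13 - 241)*440 = -228*440 = -100320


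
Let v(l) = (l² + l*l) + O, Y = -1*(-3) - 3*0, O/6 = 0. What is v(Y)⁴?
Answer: 104976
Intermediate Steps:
O = 0 (O = 6*0 = 0)
Y = 3 (Y = 3 + 0 = 3)
v(l) = 2*l² (v(l) = (l² + l*l) + 0 = (l² + l²) + 0 = 2*l² + 0 = 2*l²)
v(Y)⁴ = (2*3²)⁴ = (2*9)⁴ = 18⁴ = 104976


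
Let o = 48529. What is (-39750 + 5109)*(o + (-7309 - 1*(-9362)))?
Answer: -1752211062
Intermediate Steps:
(-39750 + 5109)*(o + (-7309 - 1*(-9362))) = (-39750 + 5109)*(48529 + (-7309 - 1*(-9362))) = -34641*(48529 + (-7309 + 9362)) = -34641*(48529 + 2053) = -34641*50582 = -1752211062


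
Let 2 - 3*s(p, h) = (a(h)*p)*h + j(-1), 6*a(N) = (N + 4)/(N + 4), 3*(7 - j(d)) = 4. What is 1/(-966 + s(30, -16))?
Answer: -9/8465 ≈ -0.0010632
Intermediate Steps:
j(d) = 17/3 (j(d) = 7 - ⅓*4 = 7 - 4/3 = 17/3)
a(N) = ⅙ (a(N) = ((N + 4)/(N + 4))/6 = ((4 + N)/(4 + N))/6 = (⅙)*1 = ⅙)
s(p, h) = -11/9 - h*p/18 (s(p, h) = ⅔ - ((p/6)*h + 17/3)/3 = ⅔ - (h*p/6 + 17/3)/3 = ⅔ - (17/3 + h*p/6)/3 = ⅔ + (-17/9 - h*p/18) = -11/9 - h*p/18)
1/(-966 + s(30, -16)) = 1/(-966 + (-11/9 - 1/18*(-16)*30)) = 1/(-966 + (-11/9 + 80/3)) = 1/(-966 + 229/9) = 1/(-8465/9) = -9/8465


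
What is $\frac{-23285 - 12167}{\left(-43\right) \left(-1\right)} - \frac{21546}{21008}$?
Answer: $- \frac{372851047}{451672} \approx -825.49$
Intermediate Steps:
$\frac{-23285 - 12167}{\left(-43\right) \left(-1\right)} - \frac{21546}{21008} = - \frac{35452}{43} - \frac{10773}{10504} = - \frac{372851047}{451672}$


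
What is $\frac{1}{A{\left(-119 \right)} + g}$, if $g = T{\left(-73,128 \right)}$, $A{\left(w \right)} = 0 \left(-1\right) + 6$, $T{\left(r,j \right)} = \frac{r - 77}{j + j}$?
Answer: $\frac{128}{693} \approx 0.1847$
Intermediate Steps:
$T{\left(r,j \right)} = \frac{-77 + r}{2 j}$
$A{\left(w \right)} = 6$ ($A{\left(w \right)} = 0 + 6 = 6$)
$g = - \frac{75}{128}$ ($g = \frac{-77 - 73}{2 \cdot 128} = \frac{1}{2} \cdot \frac{1}{128} \left(-150\right) = - \frac{75}{128} \approx -0.58594$)
$\frac{1}{A{\left(-119 \right)} + g} = \frac{1}{6 - \frac{75}{128}} = \frac{1}{\frac{693}{128}} = \frac{128}{693}$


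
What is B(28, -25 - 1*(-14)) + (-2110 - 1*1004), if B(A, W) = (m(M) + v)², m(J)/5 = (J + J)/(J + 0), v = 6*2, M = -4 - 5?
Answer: -2630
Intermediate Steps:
M = -9
v = 12
m(J) = 10 (m(J) = 5*((J + J)/(J + 0)) = 5*((2*J)/J) = 5*2 = 10)
B(A, W) = 484 (B(A, W) = (10 + 12)² = 22² = 484)
B(28, -25 - 1*(-14)) + (-2110 - 1*1004) = 484 + (-2110 - 1*1004) = 484 + (-2110 - 1004) = 484 - 3114 = -2630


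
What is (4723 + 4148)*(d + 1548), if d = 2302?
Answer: 34153350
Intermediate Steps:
(4723 + 4148)*(d + 1548) = (4723 + 4148)*(2302 + 1548) = 8871*3850 = 34153350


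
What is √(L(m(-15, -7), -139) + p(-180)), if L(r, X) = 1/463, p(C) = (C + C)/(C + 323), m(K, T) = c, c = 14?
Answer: I*√11026248233/66209 ≈ 1.586*I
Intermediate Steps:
m(K, T) = 14
p(C) = 2*C/(323 + C) (p(C) = (2*C)/(323 + C) = 2*C/(323 + C))
L(r, X) = 1/463
√(L(m(-15, -7), -139) + p(-180)) = √(1/463 + 2*(-180)/(323 - 180)) = √(1/463 + 2*(-180)/143) = √(1/463 + 2*(-180)*(1/143)) = √(1/463 - 360/143) = √(-166537/66209) = I*√11026248233/66209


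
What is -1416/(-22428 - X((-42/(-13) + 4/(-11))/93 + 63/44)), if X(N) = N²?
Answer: 4007017213056/63473131651297 ≈ 0.063129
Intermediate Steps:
-1416/(-22428 - X((-42/(-13) + 4/(-11))/93 + 63/44)) = -1416/(-22428 - ((-42/(-13) + 4/(-11))/93 + 63/44)²) = -1416/(-22428 - ((-42*(-1/13) + 4*(-1/11))*(1/93) + 63*(1/44))²) = -1416/(-22428 - ((42/13 - 4/11)*(1/93) + 63/44)²) = -1416/(-22428 - ((410/143)*(1/93) + 63/44)²) = -1416/(-22428 - (410/13299 + 63/44)²) = -1416/(-22428 - (77807/53196)²) = -1416/(-22428 - 1*6053929249/2829814416) = -1416/(-22428 - 6053929249/2829814416) = -1416/(-63473131651297/2829814416) = -1416*(-2829814416/63473131651297) = 4007017213056/63473131651297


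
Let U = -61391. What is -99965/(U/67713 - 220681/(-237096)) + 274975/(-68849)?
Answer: -36831639708397369085/8890976652811 ≈ -4.1426e+6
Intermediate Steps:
-99965/(U/67713 - 220681/(-237096)) + 274975/(-68849) = -99965/(-61391/67713 - 220681/(-237096)) + 274975/(-68849) = -99965/(-61391*1/67713 - 220681*(-1/237096)) + 274975*(-1/68849) = -99965/(-61391/67713 + 220681/237096) - 274975/68849 = -99965/129137339/5351493816 - 274975/68849 = -99965*5351493816/129137339 - 274975/68849 = -534962079316440/129137339 - 274975/68849 = -36831639708397369085/8890976652811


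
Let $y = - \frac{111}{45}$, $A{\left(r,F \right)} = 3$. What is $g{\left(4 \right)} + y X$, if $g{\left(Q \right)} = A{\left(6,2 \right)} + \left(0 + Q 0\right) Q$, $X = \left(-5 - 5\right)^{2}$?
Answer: $- \frac{731}{3} \approx -243.67$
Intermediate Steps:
$y = - \frac{37}{15}$ ($y = \left(-111\right) \frac{1}{45} = - \frac{37}{15} \approx -2.4667$)
$X = 100$ ($X = \left(-10\right)^{2} = 100$)
$g{\left(Q \right)} = 3$ ($g{\left(Q \right)} = 3 + \left(0 + Q 0\right) Q = 3 + \left(0 + 0\right) Q = 3 + 0 Q = 3 + 0 = 3$)
$g{\left(4 \right)} + y X = 3 - \frac{740}{3} = - \frac{731}{3}$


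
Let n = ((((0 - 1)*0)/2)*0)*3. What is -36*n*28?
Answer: 0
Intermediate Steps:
n = 0 (n = ((-1*0*(½))*0)*3 = ((0*(½))*0)*3 = (0*0)*3 = 0*3 = 0)
-36*n*28 = -36*0*28 = 0*28 = 0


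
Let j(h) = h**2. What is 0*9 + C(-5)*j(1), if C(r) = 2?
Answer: 2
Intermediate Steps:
0*9 + C(-5)*j(1) = 0*9 + 2*1**2 = 0 + 2*1 = 0 + 2 = 2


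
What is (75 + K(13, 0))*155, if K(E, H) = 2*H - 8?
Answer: 10385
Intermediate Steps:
K(E, H) = -8 + 2*H
(75 + K(13, 0))*155 = (75 + (-8 + 2*0))*155 = (75 + (-8 + 0))*155 = (75 - 8)*155 = 67*155 = 10385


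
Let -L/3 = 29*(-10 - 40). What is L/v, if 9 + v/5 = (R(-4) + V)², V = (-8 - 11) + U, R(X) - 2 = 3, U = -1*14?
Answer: 174/155 ≈ 1.1226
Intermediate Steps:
U = -14
R(X) = 5 (R(X) = 2 + 3 = 5)
V = -33 (V = (-8 - 11) - 14 = -19 - 14 = -33)
L = 4350 (L = -87*(-10 - 40) = -87*(-50) = -3*(-1450) = 4350)
v = 3875 (v = -45 + 5*(5 - 33)² = -45 + 5*(-28)² = -45 + 5*784 = -45 + 3920 = 3875)
L/v = 4350/3875 = 4350*(1/3875) = 174/155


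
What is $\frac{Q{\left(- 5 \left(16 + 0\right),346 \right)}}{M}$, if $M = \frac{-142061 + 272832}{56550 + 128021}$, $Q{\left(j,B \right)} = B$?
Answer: $\frac{63861566}{130771} \approx 488.35$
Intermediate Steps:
$M = \frac{130771}{184571} \approx 0.70851$
$\frac{Q{\left(- 5 \left(16 + 0\right),346 \right)}}{M} = \frac{346}{\frac{130771}{184571}} = 346 \cdot \frac{184571}{130771} = \frac{63861566}{130771}$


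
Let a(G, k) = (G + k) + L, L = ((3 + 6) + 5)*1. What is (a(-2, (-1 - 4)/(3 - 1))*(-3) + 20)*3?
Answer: -51/2 ≈ -25.500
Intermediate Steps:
L = 14 (L = (9 + 5)*1 = 14*1 = 14)
a(G, k) = 14 + G + k (a(G, k) = (G + k) + 14 = 14 + G + k)
(a(-2, (-1 - 4)/(3 - 1))*(-3) + 20)*3 = ((14 - 2 + (-1 - 4)/(3 - 1))*(-3) + 20)*3 = ((14 - 2 - 5/2)*(-3) + 20)*3 = ((19/2)*(-3) + 20)*3 = (-57/2 + 20)*3 = -17/2*3 = -51/2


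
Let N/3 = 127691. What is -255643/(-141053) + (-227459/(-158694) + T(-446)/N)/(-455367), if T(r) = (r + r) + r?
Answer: 214448403531901839299/118323768179661351714 ≈ 1.8124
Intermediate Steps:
N = 383073 (N = 3*127691 = 383073)
T(r) = 3*r (T(r) = 2*r + r = 3*r)
-255643/(-141053) + (-227459/(-158694) + T(-446)/N)/(-455367) = -255643/(-141053) + (-227459/(-158694) + (3*(-446))/383073)/(-455367) = -255643*(-1/141053) + (-227459*(-1/158694) - 1338*1/383073)*(-1/455367) = 255643/141053 + (227459/158694 - 446/127691)*(-1/455367) = 255643/141053 + (28973689645/20263795554)*(-1/455367) = 255643/141053 - 28973689645/9227463790038318 = 214448403531901839299/118323768179661351714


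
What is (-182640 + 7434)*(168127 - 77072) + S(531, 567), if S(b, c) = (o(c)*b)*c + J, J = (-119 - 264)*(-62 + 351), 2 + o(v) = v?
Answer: -15783384512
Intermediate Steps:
o(v) = -2 + v
J = -110687 (J = -383*289 = -110687)
S(b, c) = -110687 + b*c*(-2 + c) (S(b, c) = ((-2 + c)*b)*c - 110687 = (b*(-2 + c))*c - 110687 = b*c*(-2 + c) - 110687 = -110687 + b*c*(-2 + c))
(-182640 + 7434)*(168127 - 77072) + S(531, 567) = (-182640 + 7434)*(168127 - 77072) + (-110687 + 531*567*(-2 + 567)) = -175206*91055 + (-110687 + 531*567*565) = -15953382330 + (-110687 + 170108505) = -15953382330 + 169997818 = -15783384512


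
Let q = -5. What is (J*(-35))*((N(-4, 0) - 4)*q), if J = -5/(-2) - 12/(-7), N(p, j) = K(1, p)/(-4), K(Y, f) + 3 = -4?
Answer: -13275/8 ≈ -1659.4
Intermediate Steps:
K(Y, f) = -7 (K(Y, f) = -3 - 4 = -7)
N(p, j) = 7/4 (N(p, j) = -7/(-4) = -7*(-1/4) = 7/4)
J = 59/14 (J = -5*(-1/2) - 12*(-1/7) = 5/2 + 12/7 = 59/14 ≈ 4.2143)
(J*(-35))*((N(-4, 0) - 4)*q) = ((59/14)*(-35))*((7/4 - 4)*(-5)) = -(-2655)*(-5)/8 = -295/2*45/4 = -13275/8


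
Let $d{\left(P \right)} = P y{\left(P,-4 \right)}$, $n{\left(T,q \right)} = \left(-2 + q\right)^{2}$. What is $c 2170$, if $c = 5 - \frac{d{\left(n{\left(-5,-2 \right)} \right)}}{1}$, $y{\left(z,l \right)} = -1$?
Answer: $45570$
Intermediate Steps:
$d{\left(P \right)} = - P$ ($d{\left(P \right)} = P \left(-1\right) = - P$)
$c = 21$ ($c = 5 - \frac{\left(-1\right) \left(-2 - 2\right)^{2}}{1} = 5 - - \left(-4\right)^{2} \cdot 1 = 5 - \left(-1\right) 16 \cdot 1 = 5 - \left(-16\right) 1 = 5 - -16 = 5 + 16 = 21$)
$c 2170 = 21 \cdot 2170 = 45570$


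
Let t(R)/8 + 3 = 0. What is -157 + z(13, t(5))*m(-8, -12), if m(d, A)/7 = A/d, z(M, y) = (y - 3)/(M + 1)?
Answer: -709/4 ≈ -177.25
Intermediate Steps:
t(R) = -24 (t(R) = -24 + 8*0 = -24 + 0 = -24)
z(M, y) = (-3 + y)/(1 + M)
m(d, A) = 7*A/d (m(d, A) = 7*(A/d) = 7*A/d)
-157 + z(13, t(5))*m(-8, -12) = -157 + ((-3 - 24)/(1 + 13))*(7*(-12)/(-8)) = -157 + (-27/14)*(7*(-12)*(-⅛)) = -157 + ((1/14)*(-27))*(21/2) = -157 - 27/14*21/2 = -157 - 81/4 = -709/4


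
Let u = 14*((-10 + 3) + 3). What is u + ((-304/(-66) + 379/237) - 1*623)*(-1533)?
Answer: 821631160/869 ≈ 9.4549e+5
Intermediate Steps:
u = -56 (u = 14*(-7 + 3) = 14*(-4) = -56)
u + ((-304/(-66) + 379/237) - 1*623)*(-1533) = -56 + ((-304/(-66) + 379/237) - 1*623)*(-1533) = -56 + ((-304*(-1/66) + 379*(1/237)) - 623)*(-1533) = -56 + ((152/33 + 379/237) - 623)*(-1533) = -56 + (16177/2607 - 623)*(-1533) = -56 - 1607984/2607*(-1533) = -56 + 821679824/869 = 821631160/869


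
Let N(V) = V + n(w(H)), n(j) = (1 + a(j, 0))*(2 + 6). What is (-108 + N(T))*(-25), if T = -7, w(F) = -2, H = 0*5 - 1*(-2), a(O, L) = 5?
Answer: 1675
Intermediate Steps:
H = 2 (H = 0 + 2 = 2)
n(j) = 48 (n(j) = (1 + 5)*(2 + 6) = 6*8 = 48)
N(V) = 48 + V (N(V) = V + 48 = 48 + V)
(-108 + N(T))*(-25) = (-108 + (48 - 7))*(-25) = (-108 + 41)*(-25) = -67*(-25) = 1675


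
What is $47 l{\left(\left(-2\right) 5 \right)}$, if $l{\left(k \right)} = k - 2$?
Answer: $-564$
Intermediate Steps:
$l{\left(k \right)} = -2 + k$
$47 l{\left(\left(-2\right) 5 \right)} = 47 \left(-2 - 10\right) = 47 \left(-12\right) = -564$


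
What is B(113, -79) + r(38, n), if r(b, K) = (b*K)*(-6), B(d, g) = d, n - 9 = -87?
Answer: 17897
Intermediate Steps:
n = -78 (n = 9 - 87 = -78)
r(b, K) = -6*K*b (r(b, K) = (K*b)*(-6) = -6*K*b)
B(113, -79) + r(38, n) = 113 - 6*(-78)*38 = 113 + 17784 = 17897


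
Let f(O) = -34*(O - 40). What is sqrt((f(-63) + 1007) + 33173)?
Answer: sqrt(37682) ≈ 194.12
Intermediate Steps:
f(O) = 1360 - 34*O (f(O) = -34*(-40 + O) = 1360 - 34*O)
sqrt((f(-63) + 1007) + 33173) = sqrt(((1360 - 34*(-63)) + 1007) + 33173) = sqrt(((1360 + 2142) + 1007) + 33173) = sqrt((3502 + 1007) + 33173) = sqrt(4509 + 33173) = sqrt(37682)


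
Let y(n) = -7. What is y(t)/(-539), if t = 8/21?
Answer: 1/77 ≈ 0.012987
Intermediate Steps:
t = 8/21 (t = 8*(1/21) = 8/21 ≈ 0.38095)
y(t)/(-539) = -7/(-539) = -7*(-1/539) = 1/77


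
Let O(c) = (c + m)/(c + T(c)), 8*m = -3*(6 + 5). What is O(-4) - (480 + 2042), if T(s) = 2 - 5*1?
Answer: -141167/56 ≈ -2520.8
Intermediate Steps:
T(s) = -3 (T(s) = 2 - 5 = -3)
m = -33/8 (m = (-3*(6 + 5))/8 = (-3*11)/8 = (1/8)*(-33) = -33/8 ≈ -4.1250)
O(c) = (-33/8 + c)/(-3 + c) (O(c) = (c - 33/8)/(c - 3) = (-33/8 + c)/(-3 + c))
O(-4) - (480 + 2042) = (-33/8 - 4)/(-3 - 4) - (480 + 2042) = -65/8/(-7) - 1*2522 = -1/7*(-65/8) - 2522 = 65/56 - 2522 = -141167/56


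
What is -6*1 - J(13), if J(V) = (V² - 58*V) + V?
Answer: 566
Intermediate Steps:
J(V) = V² - 57*V
-6*1 - J(13) = -6*1 - 13*(-57 + 13) = -6 - 13*(-44) = -6 - 1*(-572) = -6 + 572 = 566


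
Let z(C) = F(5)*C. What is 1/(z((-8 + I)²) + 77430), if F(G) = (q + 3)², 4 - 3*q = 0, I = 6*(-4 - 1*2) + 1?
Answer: 9/1009351 ≈ 8.9166e-6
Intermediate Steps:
I = -35 (I = 6*(-4 - 2) + 1 = 6*(-6) + 1 = -36 + 1 = -35)
q = 4/3 (q = 4/3 - ⅓*0 = 4/3 + 0 = 4/3 ≈ 1.3333)
F(G) = 169/9 (F(G) = (4/3 + 3)² = (13/3)² = 169/9)
z(C) = 169*C/9
1/(z((-8 + I)²) + 77430) = 1/(169*(-8 - 35)²/9 + 77430) = 1/((169/9)*(-43)² + 77430) = 1/((169/9)*1849 + 77430) = 1/(312481/9 + 77430) = 1/(1009351/9) = 9/1009351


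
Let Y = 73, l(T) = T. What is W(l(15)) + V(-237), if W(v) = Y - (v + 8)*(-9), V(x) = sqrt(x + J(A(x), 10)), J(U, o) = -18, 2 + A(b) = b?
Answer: 280 + I*sqrt(255) ≈ 280.0 + 15.969*I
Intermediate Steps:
A(b) = -2 + b
V(x) = sqrt(-18 + x) (V(x) = sqrt(x - 18) = sqrt(-18 + x))
W(v) = 145 + 9*v (W(v) = 73 - (v + 8)*(-9) = 73 - (8 + v)*(-9) = 73 - (-72 - 9*v) = 73 + (72 + 9*v) = 145 + 9*v)
W(l(15)) + V(-237) = (145 + 9*15) + sqrt(-18 - 237) = (145 + 135) + sqrt(-255) = 280 + I*sqrt(255)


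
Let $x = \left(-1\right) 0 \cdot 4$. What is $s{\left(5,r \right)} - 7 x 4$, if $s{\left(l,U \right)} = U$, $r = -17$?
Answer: $-17$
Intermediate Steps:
$x = 0$ ($x = 0 \cdot 4 = 0$)
$s{\left(5,r \right)} - 7 x 4 = -17 - 7 \cdot 0 \cdot 4 = -17 - 0 \cdot 4 = -17 - 0 = -17 + 0 = -17$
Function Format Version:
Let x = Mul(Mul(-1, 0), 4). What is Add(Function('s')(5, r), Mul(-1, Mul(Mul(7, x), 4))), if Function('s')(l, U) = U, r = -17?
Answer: -17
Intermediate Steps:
x = 0 (x = Mul(0, 4) = 0)
Add(Function('s')(5, r), Mul(-1, Mul(Mul(7, x), 4))) = Add(-17, Mul(-1, Mul(Mul(7, 0), 4))) = Add(-17, Mul(-1, Mul(0, 4))) = Add(-17, Mul(-1, 0)) = Add(-17, 0) = -17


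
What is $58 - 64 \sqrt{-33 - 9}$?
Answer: $58 - 64 i \sqrt{42} \approx 58.0 - 414.77 i$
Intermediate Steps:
$58 - 64 \sqrt{-33 - 9} = 58 - 64 \sqrt{-42} = 58 - 64 i \sqrt{42}$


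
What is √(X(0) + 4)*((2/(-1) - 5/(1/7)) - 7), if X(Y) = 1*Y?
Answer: -88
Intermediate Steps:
X(Y) = Y
√(X(0) + 4)*((2/(-1) - 5/(1/7)) - 7) = √(0 + 4)*((2/(-1) - 5/(1/7)) - 7) = √4*((2*(-1) - 5/⅐) - 7) = 2*((-2 - 5*7) - 7) = 2*((-2 - 35) - 7) = 2*(-37 - 7) = 2*(-44) = -88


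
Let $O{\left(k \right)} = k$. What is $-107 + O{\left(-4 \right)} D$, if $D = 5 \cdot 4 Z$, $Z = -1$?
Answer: $-27$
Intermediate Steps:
$D = -20$ ($D = 5 \cdot 4 \left(-1\right) = 20 \left(-1\right) = -20$)
$-107 + O{\left(-4 \right)} D = -107 - -80 = -107 + 80 = -27$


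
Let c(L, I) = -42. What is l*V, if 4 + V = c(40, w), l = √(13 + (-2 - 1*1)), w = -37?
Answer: -46*√10 ≈ -145.46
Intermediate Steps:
l = √10 (l = √(13 + (-2 - 1)) = √(13 - 3) = √10 ≈ 3.1623)
V = -46 (V = -4 - 42 = -46)
l*V = √10*(-46) = -46*√10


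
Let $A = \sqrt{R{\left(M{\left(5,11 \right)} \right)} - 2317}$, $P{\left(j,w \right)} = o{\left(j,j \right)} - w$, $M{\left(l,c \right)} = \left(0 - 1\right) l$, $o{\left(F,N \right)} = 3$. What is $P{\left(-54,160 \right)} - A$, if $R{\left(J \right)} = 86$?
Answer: $-157 - i \sqrt{2231} \approx -157.0 - 47.233 i$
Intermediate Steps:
$M{\left(l,c \right)} = - l$
$P{\left(j,w \right)} = 3 - w$
$A = i \sqrt{2231}$ ($A = \sqrt{86 - 2317} = \sqrt{-2231} = i \sqrt{2231} \approx 47.233 i$)
$P{\left(-54,160 \right)} - A = \left(3 - 160\right) - i \sqrt{2231} = -157 - i \sqrt{2231}$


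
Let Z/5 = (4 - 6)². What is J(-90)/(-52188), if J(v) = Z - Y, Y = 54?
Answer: 17/26094 ≈ 0.00065149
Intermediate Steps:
Z = 20 (Z = 5*(4 - 6)² = 5*(-2)² = 5*4 = 20)
J(v) = -34 (J(v) = 20 - 1*54 = 20 - 54 = -34)
J(-90)/(-52188) = -34/(-52188) = -34*(-1/52188) = 17/26094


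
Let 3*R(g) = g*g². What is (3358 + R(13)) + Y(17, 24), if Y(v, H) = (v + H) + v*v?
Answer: 13261/3 ≈ 4420.3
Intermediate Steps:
R(g) = g³/3 (R(g) = (g*g²)/3 = g³/3)
Y(v, H) = H + v + v² (Y(v, H) = (H + v) + v² = H + v + v²)
(3358 + R(13)) + Y(17, 24) = (3358 + (⅓)*13³) + (24 + 17 + 17²) = (3358 + (⅓)*2197) + (24 + 17 + 289) = (3358 + 2197/3) + 330 = 12271/3 + 330 = 13261/3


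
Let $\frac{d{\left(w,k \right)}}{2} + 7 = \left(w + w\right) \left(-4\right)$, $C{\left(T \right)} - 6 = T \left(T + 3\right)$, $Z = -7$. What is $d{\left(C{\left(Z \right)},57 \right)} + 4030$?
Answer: $3472$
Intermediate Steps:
$C{\left(T \right)} = 6 + T \left(3 + T\right)$ ($C{\left(T \right)} = 6 + T \left(T + 3\right) = 6 + T \left(3 + T\right)$)
$d{\left(w,k \right)} = -14 - 16 w$ ($d{\left(w,k \right)} = -14 + 2 \left(w + w\right) \left(-4\right) = -14 + 2 \cdot 2 w \left(-4\right) = -14 + 2 \left(- 8 w\right) = -14 - 16 w$)
$d{\left(C{\left(Z \right)},57 \right)} + 4030 = \left(-14 - 16 \left(6 + \left(-7\right)^{2} + 3 \left(-7\right)\right)\right) + 4030 = \left(-14 - 16 \left(6 + 49 - 21\right)\right) + 4030 = \left(-14 - 544\right) + 4030 = -558 + 4030 = 3472$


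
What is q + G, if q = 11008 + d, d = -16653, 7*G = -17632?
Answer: -57147/7 ≈ -8163.9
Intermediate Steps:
G = -17632/7 (G = (1/7)*(-17632) = -17632/7 ≈ -2518.9)
q = -5645 (q = 11008 - 16653 = -5645)
q + G = -5645 - 17632/7 = -57147/7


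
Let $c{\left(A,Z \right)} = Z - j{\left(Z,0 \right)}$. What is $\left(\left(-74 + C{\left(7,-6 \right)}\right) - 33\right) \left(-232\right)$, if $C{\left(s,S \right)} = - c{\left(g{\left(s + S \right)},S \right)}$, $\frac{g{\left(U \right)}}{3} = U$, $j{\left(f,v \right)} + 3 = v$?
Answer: $24128$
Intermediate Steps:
$j{\left(f,v \right)} = -3 + v$
$g{\left(U \right)} = 3 U$
$c{\left(A,Z \right)} = 3 + Z$ ($c{\left(A,Z \right)} = Z - \left(-3 + 0\right) = Z - -3 = Z + 3 = 3 + Z$)
$C{\left(s,S \right)} = -3 - S$ ($C{\left(s,S \right)} = - (3 + S) = -3 - S$)
$\left(\left(-74 + C{\left(7,-6 \right)}\right) - 33\right) \left(-232\right) = \left(\left(-74 - -3\right) - 33\right) \left(-232\right) = \left(\left(-74 + \left(-3 + 6\right)\right) - 33\right) \left(-232\right) = \left(\left(-74 + 3\right) - 33\right) \left(-232\right) = \left(-71 - 33\right) \left(-232\right) = \left(-104\right) \left(-232\right) = 24128$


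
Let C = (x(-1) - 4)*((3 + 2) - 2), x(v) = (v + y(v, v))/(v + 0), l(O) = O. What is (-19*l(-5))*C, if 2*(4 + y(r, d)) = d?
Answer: 855/2 ≈ 427.50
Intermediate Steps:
y(r, d) = -4 + d/2
x(v) = (-4 + 3*v/2)/v (x(v) = (v + (-4 + v/2))/(v + 0) = (-4 + 3*v/2)/v)
C = 9/2 (C = ((3/2 - 4/(-1)) - 4)*((3 + 2) - 2) = ((3/2 - 4*(-1)) - 4)*(5 - 2) = ((3/2 + 4) - 4)*3 = (11/2 - 4)*3 = (3/2)*3 = 9/2 ≈ 4.5000)
(-19*l(-5))*C = -19*(-5)*(9/2) = 95*(9/2) = 855/2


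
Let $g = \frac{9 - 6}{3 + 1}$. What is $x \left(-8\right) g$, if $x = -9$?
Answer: $54$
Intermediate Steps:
$g = \frac{3}{4} \approx 0.75$
$x \left(-8\right) g = \left(-9\right) \left(-8\right) \frac{3}{4} = 72 \cdot \frac{3}{4} = 54$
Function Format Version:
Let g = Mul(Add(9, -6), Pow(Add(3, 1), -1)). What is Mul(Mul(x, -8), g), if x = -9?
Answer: 54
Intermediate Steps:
g = Rational(3, 4) (g = Mul(3, Pow(4, -1)) = Mul(3, Rational(1, 4)) = Rational(3, 4) ≈ 0.75000)
Mul(Mul(x, -8), g) = Mul(Mul(-9, -8), Rational(3, 4)) = Mul(72, Rational(3, 4)) = 54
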